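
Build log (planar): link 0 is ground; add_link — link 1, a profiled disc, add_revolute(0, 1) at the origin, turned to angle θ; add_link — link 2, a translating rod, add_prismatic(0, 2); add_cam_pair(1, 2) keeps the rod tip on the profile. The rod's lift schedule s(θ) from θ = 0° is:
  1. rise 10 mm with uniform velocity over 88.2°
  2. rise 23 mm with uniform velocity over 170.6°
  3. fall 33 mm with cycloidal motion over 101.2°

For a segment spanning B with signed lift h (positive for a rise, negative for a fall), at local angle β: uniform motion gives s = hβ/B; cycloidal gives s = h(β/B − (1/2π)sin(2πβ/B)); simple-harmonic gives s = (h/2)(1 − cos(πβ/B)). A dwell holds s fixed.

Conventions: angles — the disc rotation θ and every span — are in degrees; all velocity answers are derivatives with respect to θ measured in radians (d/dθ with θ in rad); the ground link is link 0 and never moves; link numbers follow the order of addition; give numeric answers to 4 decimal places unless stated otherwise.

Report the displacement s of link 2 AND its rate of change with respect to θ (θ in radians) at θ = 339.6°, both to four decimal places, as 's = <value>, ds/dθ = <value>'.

seg 1 [0°–88.2°] uniform, h=10: full span → s += 10 → s = 10.0000
seg 2 [88.2°–258.8°] uniform, h=23: full span → s += 23 → s = 33.0000
seg 3 [258.8°–360°] cycloidal, h=-33: θ=339.6° here. β=80.8, B=101.2. -33·(0.7984 − sin(2π·0.7984)/(2π)) = -31.3588 → s = 1.6412
velocity in seg [258.8°–360°] (cycloidal), θ in radians: β = 80.8° = 1.4102 rad, B = 101.2° = 1.7663 rad; ds/dθ = (h/B)(1 − cos(2πβ/B)) = ((-33)/1.7663)(1 − cos(2π·0.7984)) = -13.086713 mm/rad

s = 1.6412, ds/dθ = -13.0867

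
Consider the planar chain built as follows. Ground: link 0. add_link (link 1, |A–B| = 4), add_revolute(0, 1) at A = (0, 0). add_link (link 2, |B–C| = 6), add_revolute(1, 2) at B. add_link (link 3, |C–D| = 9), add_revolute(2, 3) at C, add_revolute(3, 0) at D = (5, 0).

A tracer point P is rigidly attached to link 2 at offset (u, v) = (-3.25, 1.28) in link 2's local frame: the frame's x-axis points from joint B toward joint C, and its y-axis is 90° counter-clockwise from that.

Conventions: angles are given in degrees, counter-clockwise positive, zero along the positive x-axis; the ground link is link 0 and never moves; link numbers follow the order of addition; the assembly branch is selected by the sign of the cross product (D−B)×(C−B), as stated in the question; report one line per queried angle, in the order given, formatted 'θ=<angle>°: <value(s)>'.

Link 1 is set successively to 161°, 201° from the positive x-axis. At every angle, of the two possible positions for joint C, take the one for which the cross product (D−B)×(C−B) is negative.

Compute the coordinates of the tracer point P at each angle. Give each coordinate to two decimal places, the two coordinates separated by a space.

A=(0,0), D=(5.00,0)
θ=161°: B = A + 4.00·(cos161°, sin161°) = (-3.7821, 1.3023)
θ=161°: |BD| = 8.8781
θ=161°: circle(B,6.00) ∩ circle(D,9.00): a=1.9047, h=5.6896
θ=161°:   candidates: C₊=(-1.0634,6.6510) cross=50.513; C₋=(-2.7325,-4.6052) cross=-50.513
θ=161°:   branch - wants cross < 0 → take C=(-2.7325,-4.6052) (cross=-50.513)
θ=161°: ex = (C−B)/|BC| = (0.1749,-0.9846); ey = (0.9846,0.1749)
θ=161°: P = B + -3.25·ex + 1.28·ey = (-3.0903,4.7261)
θ=201°: B = A + 4.00·(cos201°, sin201°) = (-3.7343, -1.4335)
θ=201°: |BD| = 8.8512
θ=201°: circle(B,6.00) ∩ circle(D,9.00): a=1.8835, h=5.6967
θ=201°:   candidates: C₊=(-2.7982,4.4931) cross=50.422; C₋=(-0.9530,-6.7499) cross=-50.422
θ=201°:   branch - wants cross < 0 → take C=(-0.9530,-6.7499) (cross=-50.422)
θ=201°: ex = (C−B)/|BC| = (0.4635,-0.8861); ey = (0.8861,0.4635)
θ=201°: P = B + -3.25·ex + 1.28·ey = (-4.1067,2.0396)

θ=161°: -3.09 4.73
θ=201°: -4.11 2.04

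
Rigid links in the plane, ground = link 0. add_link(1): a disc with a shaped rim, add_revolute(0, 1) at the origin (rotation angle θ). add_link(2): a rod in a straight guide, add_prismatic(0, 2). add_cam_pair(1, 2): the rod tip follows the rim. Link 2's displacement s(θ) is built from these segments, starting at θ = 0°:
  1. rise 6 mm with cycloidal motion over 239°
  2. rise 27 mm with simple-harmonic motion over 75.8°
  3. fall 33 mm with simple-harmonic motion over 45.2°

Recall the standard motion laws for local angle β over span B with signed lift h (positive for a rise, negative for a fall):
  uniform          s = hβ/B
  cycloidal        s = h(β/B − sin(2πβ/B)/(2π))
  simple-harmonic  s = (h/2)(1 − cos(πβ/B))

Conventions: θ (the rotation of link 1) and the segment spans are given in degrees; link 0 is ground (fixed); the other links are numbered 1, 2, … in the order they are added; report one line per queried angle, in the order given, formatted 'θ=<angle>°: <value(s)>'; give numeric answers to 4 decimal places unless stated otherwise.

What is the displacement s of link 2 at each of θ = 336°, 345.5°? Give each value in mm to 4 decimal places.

segment 1 (0° to 239°, cycloidal, h = 6) is passed completely: s = 0.0000 + (6) = 6.0000
segment 2 (239° to 314.8°, simple-harmonic, h = 27) is passed completely: s = 6.0000 + (27) = 33.0000
θ = 336° falls in segment 3 (314.8° to 360°, simple-harmonic, h = -33): β = 336 − 314.8 = 21.2°, B = 45.2°; Δs = -33/2·(1 − cos(π·0.4690)) = -14.8970; s = 33.0000 − 14.8970 = 18.1030
θ = 345.5° falls in segment 3 (314.8° to 360°, simple-harmonic, h = -33): β = 345.5 − 314.8 = 30.7°, B = 45.2°; Δs = -33/2·(1 − cos(π·0.6792)) = -25.3063; s = 33.0000 − 25.3063 = 7.6937

θ=336°: 18.1030
θ=345.5°: 7.6937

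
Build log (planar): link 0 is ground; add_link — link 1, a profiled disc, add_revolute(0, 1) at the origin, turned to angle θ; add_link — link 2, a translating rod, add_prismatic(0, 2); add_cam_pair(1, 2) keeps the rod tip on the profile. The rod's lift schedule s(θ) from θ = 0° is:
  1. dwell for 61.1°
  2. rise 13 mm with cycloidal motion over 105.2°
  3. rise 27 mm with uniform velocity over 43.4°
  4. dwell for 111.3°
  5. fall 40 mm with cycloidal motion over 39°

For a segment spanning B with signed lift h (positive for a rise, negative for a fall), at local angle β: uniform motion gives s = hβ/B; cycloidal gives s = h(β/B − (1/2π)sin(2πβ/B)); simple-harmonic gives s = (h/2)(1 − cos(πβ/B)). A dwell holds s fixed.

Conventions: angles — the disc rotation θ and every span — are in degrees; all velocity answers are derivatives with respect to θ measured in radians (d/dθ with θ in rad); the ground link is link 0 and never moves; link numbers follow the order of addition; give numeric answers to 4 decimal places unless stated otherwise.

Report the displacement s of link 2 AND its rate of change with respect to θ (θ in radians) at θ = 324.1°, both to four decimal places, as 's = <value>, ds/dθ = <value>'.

seg 1 [0°–61.1°] dwell: s stays 0.0000
seg 2 [61.1°–166.3°] cycloidal, h=13: full span → s += 13 → s = 13.0000
seg 3 [166.3°–209.7°] uniform, h=27: full span → s += 27 → s = 40.0000
seg 4 [209.7°–321°] dwell: s stays 40.0000
seg 5 [321°–360°] cycloidal, h=-40: θ=324.1° here. β=3.1, B=39. -40·(0.0795 − sin(2π·0.0795)/(2π)) = -0.1305 → s = 39.8695
velocity in seg [321°–360°] (cycloidal), θ in radians: β = 3.1° = 0.0541 rad, B = 39° = 0.6807 rad; ds/dθ = (h/B)(1 − cos(2πβ/B)) = ((-40)/0.6807)(1 − cos(2π·0.0795)) = -7.177874 mm/rad

s = 39.8695, ds/dθ = -7.1779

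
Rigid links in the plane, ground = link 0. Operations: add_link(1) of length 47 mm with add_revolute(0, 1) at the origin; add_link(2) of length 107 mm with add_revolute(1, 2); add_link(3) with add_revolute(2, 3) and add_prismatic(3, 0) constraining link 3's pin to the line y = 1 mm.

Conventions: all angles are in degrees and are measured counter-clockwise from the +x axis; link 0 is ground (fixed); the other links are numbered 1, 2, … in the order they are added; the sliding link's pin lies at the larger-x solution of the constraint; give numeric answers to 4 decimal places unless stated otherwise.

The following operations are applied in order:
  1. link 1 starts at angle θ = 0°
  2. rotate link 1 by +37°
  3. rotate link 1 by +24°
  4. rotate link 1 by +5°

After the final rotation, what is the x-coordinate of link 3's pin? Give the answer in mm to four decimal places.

geometry: r = 47 mm, L = 107 mm, e = 1 mm; θ starts at 0°
rotate link 1 by +37°: θ ← 0° +37° = 37°
rotate link 1 by +24°: θ ← 37° +24° = 61°
rotate link 1 by +5°: θ ← 61° +5° = 66°
crank pin P = (r cos θ, r sin θ) = (19.116622, 42.936637)
h = r sin θ − e = 42.936637 − 1 = 41.936637
x = r cos θ + √(L² − h²) = 19.116622 + 98.439415 = 117.556038

117.5560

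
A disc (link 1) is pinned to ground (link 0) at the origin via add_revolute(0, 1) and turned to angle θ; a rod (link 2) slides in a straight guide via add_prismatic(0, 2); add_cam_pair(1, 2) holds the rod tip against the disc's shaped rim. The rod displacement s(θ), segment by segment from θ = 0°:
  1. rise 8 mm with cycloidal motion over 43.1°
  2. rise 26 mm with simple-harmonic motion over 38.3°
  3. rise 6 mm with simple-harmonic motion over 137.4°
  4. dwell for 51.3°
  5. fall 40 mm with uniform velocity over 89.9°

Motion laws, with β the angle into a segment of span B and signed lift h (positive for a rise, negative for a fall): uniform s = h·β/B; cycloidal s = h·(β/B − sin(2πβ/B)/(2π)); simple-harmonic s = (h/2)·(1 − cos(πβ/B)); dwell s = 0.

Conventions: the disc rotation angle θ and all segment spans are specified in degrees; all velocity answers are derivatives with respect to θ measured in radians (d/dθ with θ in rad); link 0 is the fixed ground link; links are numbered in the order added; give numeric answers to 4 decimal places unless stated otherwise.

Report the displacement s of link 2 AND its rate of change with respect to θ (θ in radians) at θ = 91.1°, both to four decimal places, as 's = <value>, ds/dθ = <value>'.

segment 1 (0° to 43.1°, cycloidal, h = 8) is passed completely: s = 0.0000 + (8) = 8.0000
segment 2 (43.1° to 81.4°, simple-harmonic, h = 26) is passed completely: s = 8.0000 + (26) = 34.0000
θ = 91.1° falls in segment 3 (81.4° to 218.8°, simple-harmonic, h = 6): β = 91.1 − 81.4 = 9.7°, B = 137.4°; Δs = 6/2·(1 − cos(π·0.0706)) = 0.0735; s = 34.0000 + 0.0735 = 34.0735
velocity in seg [81.4°–218.8°] (simple-harmonic), θ in radians: β = 9.7° = 0.1693 rad, B = 137.4° = 2.3981 rad; ds/dθ = (πh/(2B)) sin(πβ/B) = (π·6/(2·2.3981)) sin(π·0.0706) = 0.864521 mm/rad

s = 34.0735, ds/dθ = 0.8645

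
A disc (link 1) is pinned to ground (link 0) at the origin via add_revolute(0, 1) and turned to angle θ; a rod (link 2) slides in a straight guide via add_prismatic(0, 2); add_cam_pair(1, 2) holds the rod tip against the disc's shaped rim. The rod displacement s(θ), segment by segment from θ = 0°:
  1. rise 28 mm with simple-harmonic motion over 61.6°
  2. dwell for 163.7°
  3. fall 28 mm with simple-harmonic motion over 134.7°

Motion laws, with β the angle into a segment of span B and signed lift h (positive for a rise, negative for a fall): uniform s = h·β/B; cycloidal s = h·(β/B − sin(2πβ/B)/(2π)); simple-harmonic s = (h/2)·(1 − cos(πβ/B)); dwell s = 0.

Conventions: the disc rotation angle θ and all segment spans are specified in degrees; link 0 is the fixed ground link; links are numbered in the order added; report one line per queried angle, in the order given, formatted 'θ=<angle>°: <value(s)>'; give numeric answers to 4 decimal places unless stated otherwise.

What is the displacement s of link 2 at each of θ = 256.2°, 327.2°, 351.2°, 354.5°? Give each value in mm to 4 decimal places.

segment 1 (0° to 61.6°, simple-harmonic, h = 28) is passed completely: s = 0.0000 + (28) = 28.0000
segment 2 (61.6° to 225.3°, dwell): s unchanged at 28.0000
θ = 256.2° falls in segment 3 (225.3° to 360°, simple-harmonic, h = -28): β = 256.2 − 225.3 = 30.9°, B = 134.7°; Δs = -28/2·(1 − cos(π·0.2294)) = -3.4810; s = 28.0000 − 3.4810 = 24.5190
θ = 327.2° falls in segment 3 (225.3° to 360°, simple-harmonic, h = -28): β = 327.2 − 225.3 = 101.9°, B = 134.7°; Δs = -28/2·(1 − cos(π·0.7565)) = -24.0994; s = 28.0000 − 24.0994 = 3.9006
θ = 351.2° falls in segment 3 (225.3° to 360°, simple-harmonic, h = -28): β = 351.2 − 225.3 = 125.9°, B = 134.7°; Δs = -28/2·(1 − cos(π·0.9347)) = -27.7062; s = 28.0000 − 27.7062 = 0.2938
θ = 354.5° falls in segment 3 (225.3° to 360°, simple-harmonic, h = -28): β = 354.5 − 225.3 = 129.2°, B = 134.7°; Δs = -28/2·(1 − cos(π·0.9592)) = -27.8850; s = 28.0000 − 27.8850 = 0.1150

θ=256.2°: 24.5190
θ=327.2°: 3.9006
θ=351.2°: 0.2938
θ=354.5°: 0.1150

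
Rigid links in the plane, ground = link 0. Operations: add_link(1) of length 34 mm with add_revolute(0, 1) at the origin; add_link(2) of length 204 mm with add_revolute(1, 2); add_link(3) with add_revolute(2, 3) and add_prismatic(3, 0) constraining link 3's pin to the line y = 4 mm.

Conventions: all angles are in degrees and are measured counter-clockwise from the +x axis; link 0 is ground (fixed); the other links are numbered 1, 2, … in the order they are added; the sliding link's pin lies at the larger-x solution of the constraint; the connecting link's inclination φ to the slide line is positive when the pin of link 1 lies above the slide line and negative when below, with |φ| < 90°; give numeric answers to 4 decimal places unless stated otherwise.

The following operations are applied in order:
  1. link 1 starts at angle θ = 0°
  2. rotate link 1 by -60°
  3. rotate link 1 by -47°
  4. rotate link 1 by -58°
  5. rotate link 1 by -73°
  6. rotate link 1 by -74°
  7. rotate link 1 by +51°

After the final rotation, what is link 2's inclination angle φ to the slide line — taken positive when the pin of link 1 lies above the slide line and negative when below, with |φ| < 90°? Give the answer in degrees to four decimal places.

geometry: r = 34 mm, L = 204 mm, e = 4 mm; θ starts at 0°
rotate link 1 by -60°: θ ← 0° -60° = -60°
rotate link 1 by -47°: θ ← -60° -47° = -107°
rotate link 1 by -58°: θ ← -107° -58° = -165°
rotate link 1 by -73°: θ ← -165° -73° = -238°
rotate link 1 by -74°: θ ← -238° -74° = -312°
rotate link 1 by +51°: θ ← -312° +51° = -261°
h = r sin θ − e = 33.581404 − 4 = 29.581404
sin φ = h / L = 29.581404 / 204 = 0.14500688
φ = arcsin(0.14500688) = 8.337678°

8.3377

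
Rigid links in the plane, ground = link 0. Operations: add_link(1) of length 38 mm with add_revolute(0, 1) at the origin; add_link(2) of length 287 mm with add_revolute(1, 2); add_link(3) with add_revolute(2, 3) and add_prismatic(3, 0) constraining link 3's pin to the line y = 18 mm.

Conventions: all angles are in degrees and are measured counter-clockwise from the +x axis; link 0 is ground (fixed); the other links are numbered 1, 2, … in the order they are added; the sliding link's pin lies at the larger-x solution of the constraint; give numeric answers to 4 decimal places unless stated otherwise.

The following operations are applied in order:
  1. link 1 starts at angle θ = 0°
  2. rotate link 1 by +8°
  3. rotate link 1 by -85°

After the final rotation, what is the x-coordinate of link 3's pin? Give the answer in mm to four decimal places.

geometry: r = 38 mm, L = 287 mm, e = 18 mm; θ starts at 0°
rotate link 1 by +8°: θ ← 0° +8° = 8°
rotate link 1 by -85°: θ ← 8° -85° = -77°
crank pin P = (r cos θ, r sin θ) = (8.548140, -37.026062)
h = r sin θ − e = -37.026062 − 18 = -55.026062
x = r cos θ + √(L² − h²) = 8.548140 + 281.675580 = 290.223720

290.2237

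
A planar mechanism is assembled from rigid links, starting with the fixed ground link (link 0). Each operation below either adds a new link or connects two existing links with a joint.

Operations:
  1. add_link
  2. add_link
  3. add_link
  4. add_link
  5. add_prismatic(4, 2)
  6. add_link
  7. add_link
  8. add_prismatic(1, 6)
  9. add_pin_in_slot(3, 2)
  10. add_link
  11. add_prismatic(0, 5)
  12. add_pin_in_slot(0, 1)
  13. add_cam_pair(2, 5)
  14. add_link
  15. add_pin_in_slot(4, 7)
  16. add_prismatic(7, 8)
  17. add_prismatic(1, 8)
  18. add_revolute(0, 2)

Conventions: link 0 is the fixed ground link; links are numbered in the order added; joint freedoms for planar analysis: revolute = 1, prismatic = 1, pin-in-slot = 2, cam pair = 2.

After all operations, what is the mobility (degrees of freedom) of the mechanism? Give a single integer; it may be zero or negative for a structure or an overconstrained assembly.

L=1 J1=0 J2=0
add link → L=2 J1=0 J2=0
add link → L=3 J1=0 J2=0
add link → L=4 J1=0 J2=0
add link → L=5 J1=0 J2=0
P@4,2 dof=1 J1 → L=5 J1=1 J2=0
add link → L=6 J1=1 J2=0
add link → L=7 J1=1 J2=0
P@1,6 dof=1 J1 → L=7 J1=2 J2=0
PS@3,2 dof=2 J2 → L=7 J1=2 J2=1
add link → L=8 J1=2 J2=1
P@0,5 dof=1 J1 → L=8 J1=3 J2=1
PS@0,1 dof=2 J2 → L=8 J1=3 J2=2
C@2,5 dof=2 J2 → L=8 J1=3 J2=3
add link → L=9 J1=3 J2=3
PS@4,7 dof=2 J2 → L=9 J1=3 J2=4
P@7,8 dof=1 J1 → L=9 J1=4 J2=4
P@1,8 dof=1 J1 → L=9 J1=5 J2=4
R@0,2 dof=1 J1 → L=9 J1=6 J2=4
M=3(L−1)−2J1−J2=3·8−2·6−4=8

M = 8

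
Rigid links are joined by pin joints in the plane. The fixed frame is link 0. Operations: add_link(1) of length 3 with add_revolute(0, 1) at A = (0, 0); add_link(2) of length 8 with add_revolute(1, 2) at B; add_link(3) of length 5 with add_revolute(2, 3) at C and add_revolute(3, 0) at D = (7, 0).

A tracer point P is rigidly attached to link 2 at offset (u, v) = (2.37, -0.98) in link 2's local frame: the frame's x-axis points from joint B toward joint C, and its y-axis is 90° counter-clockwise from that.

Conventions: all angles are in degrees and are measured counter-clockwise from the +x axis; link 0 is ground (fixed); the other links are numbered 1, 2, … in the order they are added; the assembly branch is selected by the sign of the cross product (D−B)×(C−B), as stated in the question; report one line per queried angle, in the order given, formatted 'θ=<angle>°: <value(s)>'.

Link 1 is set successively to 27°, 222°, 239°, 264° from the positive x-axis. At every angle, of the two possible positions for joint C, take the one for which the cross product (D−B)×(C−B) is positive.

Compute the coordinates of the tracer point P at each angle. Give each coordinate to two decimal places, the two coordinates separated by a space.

A=(0,0), D=(7.00,0)
θ=27°: B = A + 3.00·(cos27°, sin27°) = (2.6730, 1.3620)
θ=27°: |BD| = 4.5363
θ=27°: circle(B,8.00) ∩ circle(D,5.00): a=6.5668, h=4.5691
θ=27°:   candidates: C₊=(10.3087,3.7487) cross=20.727; C₋=(7.5650,-4.9680) cross=-20.727
θ=27°:   branch + wants cross > 0 → take C=(10.3087,3.7487) (cross=20.727)
θ=27°: ex = (C−B)/|BC| = (0.9545,0.2983); ey = (-0.2983,0.9545)
θ=27°: P = B + 2.37·ex + -0.98·ey = (5.2275,1.1337)
θ=222°: B = A + 3.00·(cos222°, sin222°) = (-2.2294, -2.0074)
θ=222°: |BD| = 9.4452
θ=222°: circle(B,8.00) ∩ circle(D,5.00): a=6.7871, h=4.2349
θ=222°:   candidates: C₊=(3.5026,3.5733) cross=40.000; C₋=(5.3027,-4.7031) cross=-40.000
θ=222°:   branch + wants cross > 0 → take C=(3.5026,3.5733) (cross=40.000)
θ=222°: ex = (C−B)/|BC| = (0.7165,0.6976); ey = (-0.6976,0.7165)
θ=222°: P = B + 2.37·ex + -0.98·ey = (0.1523,-1.0563)
θ=239°: B = A + 3.00·(cos239°, sin239°) = (-1.5451, -2.5715)
θ=239°: |BD| = 8.9237
θ=239°: circle(B,8.00) ∩ circle(D,5.00): a=6.6470, h=4.4516
θ=239°:   candidates: C₊=(3.5371,3.6067) cross=39.725; C₋=(6.1028,-4.9188) cross=-39.725
θ=239°:   branch + wants cross > 0 → take C=(3.5371,3.6067) (cross=39.725)
θ=239°: ex = (C−B)/|BC| = (0.6353,0.7723); ey = (-0.7723,0.6353)
θ=239°: P = B + 2.37·ex + -0.98·ey = (0.7173,-1.3638)
θ=264°: B = A + 3.00·(cos264°, sin264°) = (-0.3136, -2.9836)
θ=264°: |BD| = 7.8987
θ=264°: circle(B,8.00) ∩ circle(D,5.00): a=6.4181, h=4.7757
θ=264°:   candidates: C₊=(3.8251,3.8627) cross=37.722; C₋=(7.4330,-4.9812) cross=-37.722
θ=264°:   branch + wants cross > 0 → take C=(3.8251,3.8627) (cross=37.722)
θ=264°: ex = (C−B)/|BC| = (0.5173,0.8558); ey = (-0.8558,0.5173)
θ=264°: P = B + 2.37·ex + -0.98·ey = (1.7512,-1.4624)

θ=27°: 5.23 1.13
θ=222°: 0.15 -1.06
θ=239°: 0.72 -1.36
θ=264°: 1.75 -1.46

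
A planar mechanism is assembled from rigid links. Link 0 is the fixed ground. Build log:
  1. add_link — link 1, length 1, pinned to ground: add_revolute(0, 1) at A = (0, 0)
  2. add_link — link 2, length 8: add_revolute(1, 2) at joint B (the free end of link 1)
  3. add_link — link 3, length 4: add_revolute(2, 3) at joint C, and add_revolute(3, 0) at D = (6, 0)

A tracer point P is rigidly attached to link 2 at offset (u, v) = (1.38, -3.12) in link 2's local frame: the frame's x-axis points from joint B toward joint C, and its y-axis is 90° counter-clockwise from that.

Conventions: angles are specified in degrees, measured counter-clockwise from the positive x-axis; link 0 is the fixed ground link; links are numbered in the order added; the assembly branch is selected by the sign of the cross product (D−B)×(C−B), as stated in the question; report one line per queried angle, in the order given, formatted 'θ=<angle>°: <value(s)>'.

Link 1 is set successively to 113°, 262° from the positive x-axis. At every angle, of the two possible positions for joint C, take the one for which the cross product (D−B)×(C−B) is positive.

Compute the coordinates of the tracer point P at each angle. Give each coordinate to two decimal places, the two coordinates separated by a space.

A=(0,0), D=(6.00,0)
θ=113°: B = A + 1.00·(cos113°, sin113°) = (-0.3907, 0.9205)
θ=113°: |BD| = 6.4567
θ=113°: circle(B,8.00) ∩ circle(D,4.00): a=6.9454, h=3.9700
θ=113°:   candidates: C₊=(7.0497,3.8598) cross=25.633; C₋=(5.9178,-3.9992) cross=-25.633
θ=113°:   branch + wants cross > 0 → take C=(7.0497,3.8598) (cross=25.633)
θ=113°: ex = (C−B)/|BC| = (0.9301,0.3674); ey = (-0.3674,0.9301)
θ=113°: P = B + 1.38·ex + -3.12·ey = (2.0391,-1.4742)
θ=262°: B = A + 1.00·(cos262°, sin262°) = (-0.1392, -0.9903)
θ=262°: |BD| = 6.2185
θ=262°: circle(B,8.00) ∩ circle(D,4.00): a=6.9687, h=3.9290
θ=262°:   candidates: C₊=(6.1149,3.9983) cross=24.433; C₋=(7.3663,-3.7594) cross=-24.433
θ=262°:   branch + wants cross > 0 → take C=(6.1149,3.9983) (cross=24.433)
θ=262°: ex = (C−B)/|BC| = (0.7818,0.6236); ey = (-0.6236,0.7818)
θ=262°: P = B + 1.38·ex + -3.12·ey = (2.8852,-2.5688)

θ=113°: 2.04 -1.47
θ=262°: 2.89 -2.57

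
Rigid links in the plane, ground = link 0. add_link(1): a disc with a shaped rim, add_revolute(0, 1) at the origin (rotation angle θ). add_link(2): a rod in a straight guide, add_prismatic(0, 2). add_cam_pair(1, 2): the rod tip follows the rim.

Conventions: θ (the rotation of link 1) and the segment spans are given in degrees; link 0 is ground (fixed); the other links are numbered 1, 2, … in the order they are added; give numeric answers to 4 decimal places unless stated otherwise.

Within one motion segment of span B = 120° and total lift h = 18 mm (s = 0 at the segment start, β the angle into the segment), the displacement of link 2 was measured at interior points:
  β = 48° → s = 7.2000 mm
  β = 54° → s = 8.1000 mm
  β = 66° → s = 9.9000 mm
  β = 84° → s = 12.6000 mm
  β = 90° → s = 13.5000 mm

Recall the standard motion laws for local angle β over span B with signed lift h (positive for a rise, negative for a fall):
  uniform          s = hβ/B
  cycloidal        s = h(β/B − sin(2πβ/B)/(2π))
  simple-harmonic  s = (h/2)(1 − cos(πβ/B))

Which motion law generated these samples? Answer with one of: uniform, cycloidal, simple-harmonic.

candidates at β/B = r: uniform s = h·r (linear in β); cycloidal s = h·(r − sin(2πr)/(2π)); simple-harmonic s = (h/2)(1 − cos(πr))
β=48°: printed 7.2000 | uniform 7.2000, cycloidal 5.5161, simple-harmonic 6.2188
β=54°: printed 8.1000 | uniform 8.1000, cycloidal 7.2147, simple-harmonic 7.5921
β=66°: printed 9.9000 | uniform 9.9000, cycloidal 10.7853, simple-harmonic 10.4079
β=84°: printed 12.6000 | uniform 12.6000, cycloidal 15.3246, simple-harmonic 14.2901
β=90°: printed 13.5000 | uniform 13.5000, cycloidal 16.3648, simple-harmonic 15.3640
only one law matches every sample → uniform

uniform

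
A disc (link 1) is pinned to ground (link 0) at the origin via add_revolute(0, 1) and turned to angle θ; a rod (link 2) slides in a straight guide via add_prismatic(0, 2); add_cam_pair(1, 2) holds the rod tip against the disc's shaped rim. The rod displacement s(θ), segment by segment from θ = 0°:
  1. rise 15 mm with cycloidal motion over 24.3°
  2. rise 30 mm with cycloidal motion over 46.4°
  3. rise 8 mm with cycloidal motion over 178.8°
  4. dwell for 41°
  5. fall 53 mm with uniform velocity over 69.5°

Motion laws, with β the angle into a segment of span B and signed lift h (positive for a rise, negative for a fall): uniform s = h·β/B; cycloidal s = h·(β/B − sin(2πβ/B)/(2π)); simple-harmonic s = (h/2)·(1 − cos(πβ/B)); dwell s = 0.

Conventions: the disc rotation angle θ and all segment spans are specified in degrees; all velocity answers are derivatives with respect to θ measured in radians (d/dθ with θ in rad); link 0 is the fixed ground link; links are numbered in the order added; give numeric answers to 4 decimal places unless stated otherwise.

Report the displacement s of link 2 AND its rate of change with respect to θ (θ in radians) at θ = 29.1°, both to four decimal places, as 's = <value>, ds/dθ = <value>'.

segment 1 (0° to 24.3°, cycloidal, h = 15) is passed completely: s = 0.0000 + (15) = 15.0000
θ = 29.1° falls in segment 2 (24.3° to 70.7°, cycloidal, h = 30): β = 29.1 − 24.3 = 4.8°, B = 46.4°; Δs = 30·(0.1034 − sin(2π·0.1034)/(2π)) = 0.2140; s = 15.0000 + 0.2140 = 15.2140
velocity in seg [24.3°–70.7°] (cycloidal), θ in radians: β = 4.8° = 0.0838 rad, B = 46.4° = 0.8098 rad; ds/dθ = (h/B)(1 − cos(2πβ/B)) = (30/0.8098)(1 − cos(2π·0.1034)) = 7.553668 mm/rad

s = 15.2140, ds/dθ = 7.5537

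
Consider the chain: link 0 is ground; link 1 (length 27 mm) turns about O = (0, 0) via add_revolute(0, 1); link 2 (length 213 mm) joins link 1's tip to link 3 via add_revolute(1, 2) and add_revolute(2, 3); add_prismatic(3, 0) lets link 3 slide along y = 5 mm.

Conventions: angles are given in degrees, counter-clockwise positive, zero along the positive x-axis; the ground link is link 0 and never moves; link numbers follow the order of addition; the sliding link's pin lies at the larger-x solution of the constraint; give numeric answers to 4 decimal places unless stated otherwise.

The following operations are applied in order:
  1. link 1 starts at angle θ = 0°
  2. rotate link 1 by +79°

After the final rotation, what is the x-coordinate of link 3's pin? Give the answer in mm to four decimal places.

geometry: r = 27 mm, L = 213 mm, e = 5 mm; θ starts at 0°
rotate link 1 by +79°: θ ← 0° +79° = 79°
crank pin P = (r cos θ, r sin θ) = (5.151843, 26.503934)
h = r sin θ − e = 26.503934 − 5 = 21.503934
x = r cos θ + √(L² − h²) = 5.151843 + 211.911729 = 217.063572

217.0636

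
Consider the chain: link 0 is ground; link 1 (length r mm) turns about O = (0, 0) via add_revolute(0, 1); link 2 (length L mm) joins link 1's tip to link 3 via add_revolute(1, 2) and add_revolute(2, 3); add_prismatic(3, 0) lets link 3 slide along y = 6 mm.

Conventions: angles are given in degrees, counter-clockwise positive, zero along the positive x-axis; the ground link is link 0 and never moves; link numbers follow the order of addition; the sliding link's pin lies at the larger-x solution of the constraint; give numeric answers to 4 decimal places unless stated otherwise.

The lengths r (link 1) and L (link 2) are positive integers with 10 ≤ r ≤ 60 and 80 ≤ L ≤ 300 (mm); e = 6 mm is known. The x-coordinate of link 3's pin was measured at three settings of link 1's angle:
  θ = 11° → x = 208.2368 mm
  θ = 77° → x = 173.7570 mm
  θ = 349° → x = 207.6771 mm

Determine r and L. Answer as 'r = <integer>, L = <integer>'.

constraint per measurement: (x − r cos θ)² + (r sin θ − e)² = L²
subtracting the θ₁ and θ₂ equations cancels the r² and L² terms:
r = (x₁² − x₂²) / (2[(x₁cos θ₁ + e sin θ₁) − (x₂cos θ₂ + e sin θ₂)]) = 41.0000 → r = 41
L² = (x₁ − r cos θ₁)² + (r sin θ₁ − e)² = 28223.9928 → L = 168.0000 → L = 168
check at θ₃=349°: x = 207.6771 (printed 207.6771) ✓

r = 41, L = 168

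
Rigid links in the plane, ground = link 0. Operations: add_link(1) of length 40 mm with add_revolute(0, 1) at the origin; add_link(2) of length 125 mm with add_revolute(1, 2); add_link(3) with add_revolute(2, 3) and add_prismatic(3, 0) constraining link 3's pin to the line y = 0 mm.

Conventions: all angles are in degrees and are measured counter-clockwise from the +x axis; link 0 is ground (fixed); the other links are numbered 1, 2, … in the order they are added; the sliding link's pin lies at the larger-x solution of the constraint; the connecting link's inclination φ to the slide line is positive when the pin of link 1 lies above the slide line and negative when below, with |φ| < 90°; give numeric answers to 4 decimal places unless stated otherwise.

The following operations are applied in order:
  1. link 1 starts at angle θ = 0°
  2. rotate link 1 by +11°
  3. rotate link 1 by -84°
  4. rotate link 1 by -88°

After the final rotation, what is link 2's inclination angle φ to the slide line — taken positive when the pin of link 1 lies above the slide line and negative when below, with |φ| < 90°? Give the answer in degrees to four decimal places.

geometry: r = 40 mm, L = 125 mm, e = 0 mm; θ starts at 0°
rotate link 1 by +11°: θ ← 0° +11° = 11°
rotate link 1 by -84°: θ ← 11° -84° = -73°
rotate link 1 by -88°: θ ← -73° -88° = -161°
h = r sin θ − e = -13.022726 − 0 = -13.022726
sin φ = h / L = -13.022726 / 125 = -0.10418181
φ = arcsin(-0.10418181) = -5.980029°

-5.9800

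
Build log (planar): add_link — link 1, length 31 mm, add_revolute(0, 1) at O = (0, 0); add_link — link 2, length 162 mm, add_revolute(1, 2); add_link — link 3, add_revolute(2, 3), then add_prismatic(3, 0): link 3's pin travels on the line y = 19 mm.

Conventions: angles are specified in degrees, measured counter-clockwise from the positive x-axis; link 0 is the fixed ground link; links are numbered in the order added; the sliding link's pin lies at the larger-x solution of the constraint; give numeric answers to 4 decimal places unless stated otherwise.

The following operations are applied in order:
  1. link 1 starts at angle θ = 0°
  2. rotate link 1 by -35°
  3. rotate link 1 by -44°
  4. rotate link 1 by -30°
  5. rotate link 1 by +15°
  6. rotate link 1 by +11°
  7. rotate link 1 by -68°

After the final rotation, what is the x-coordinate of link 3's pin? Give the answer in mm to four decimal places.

geometry: r = 31 mm, L = 162 mm, e = 19 mm; θ starts at 0°
rotate link 1 by -35°: θ ← 0° -35° = -35°
rotate link 1 by -44°: θ ← -35° -44° = -79°
rotate link 1 by -30°: θ ← -79° -30° = -109°
rotate link 1 by +15°: θ ← -109° +15° = -94°
rotate link 1 by +11°: θ ← -94° +11° = -83°
rotate link 1 by -68°: θ ← -83° -68° = -151°
crank pin P = (r cos θ, r sin θ) = (-27.113211, -15.029098)
h = r sin θ − e = -15.029098 − 19 = -34.029098
x = r cos θ + √(L² − h²) = -27.113211 + 158.385670 = 131.272459

131.2725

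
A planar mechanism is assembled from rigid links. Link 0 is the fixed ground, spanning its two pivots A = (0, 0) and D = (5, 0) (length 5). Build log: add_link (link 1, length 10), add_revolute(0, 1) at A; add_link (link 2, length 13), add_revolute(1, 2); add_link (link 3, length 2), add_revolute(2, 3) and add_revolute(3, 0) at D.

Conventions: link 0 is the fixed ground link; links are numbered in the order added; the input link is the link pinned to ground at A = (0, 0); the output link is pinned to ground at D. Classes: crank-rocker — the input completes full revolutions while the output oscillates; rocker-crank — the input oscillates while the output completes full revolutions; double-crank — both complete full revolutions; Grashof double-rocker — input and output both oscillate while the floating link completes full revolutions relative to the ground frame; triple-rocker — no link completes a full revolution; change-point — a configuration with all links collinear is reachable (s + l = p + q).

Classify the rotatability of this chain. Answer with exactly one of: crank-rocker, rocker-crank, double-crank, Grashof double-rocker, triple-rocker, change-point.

lengths: ground=5, input=10, coupler=13, output=2
sorted: s=2 (shortest), l=13 (longest), p+q=15
s + l = 15 vs p + q = 15
s + l = p + q → change-point (collinear configuration reachable)

change-point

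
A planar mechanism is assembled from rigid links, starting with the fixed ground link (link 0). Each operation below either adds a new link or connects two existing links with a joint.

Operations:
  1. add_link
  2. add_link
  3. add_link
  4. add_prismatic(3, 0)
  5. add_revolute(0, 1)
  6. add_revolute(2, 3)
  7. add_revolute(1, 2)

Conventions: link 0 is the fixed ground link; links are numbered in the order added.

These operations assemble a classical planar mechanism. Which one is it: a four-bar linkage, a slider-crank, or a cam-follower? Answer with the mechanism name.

links: 4 (incl. ground); joints: 3 revolute, 1 prismatic, 0 higher (cam) pair, forming one closed loop
4 links, 3 revolutes + 1 prismatic in one loop → slider-crank

slider-crank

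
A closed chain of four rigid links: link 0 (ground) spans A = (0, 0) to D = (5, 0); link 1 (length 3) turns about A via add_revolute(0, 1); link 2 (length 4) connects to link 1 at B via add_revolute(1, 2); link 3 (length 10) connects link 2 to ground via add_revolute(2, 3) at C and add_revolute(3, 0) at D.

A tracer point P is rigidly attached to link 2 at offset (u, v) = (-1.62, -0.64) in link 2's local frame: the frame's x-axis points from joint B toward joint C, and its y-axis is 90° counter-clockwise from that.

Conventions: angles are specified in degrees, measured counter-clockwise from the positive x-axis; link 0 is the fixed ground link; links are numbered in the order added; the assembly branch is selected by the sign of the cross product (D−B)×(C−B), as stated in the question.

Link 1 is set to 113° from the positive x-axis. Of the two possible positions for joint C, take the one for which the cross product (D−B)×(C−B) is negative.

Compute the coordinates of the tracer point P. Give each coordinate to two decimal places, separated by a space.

A=(0,0), D=(5.00,0)
B = A + 3.00·(cos113°, sin113°) = (-1.1722, 2.7615)
|BD| = 6.7618
circle(B,4.00) ∩ circle(D,10.00): a=-2.8305, h=2.8264
  candidates: C₊=(-2.6016,6.4974) cross=19.111; C₋=(-4.9101,1.3375) cross=-19.111
  branch - wants cross < 0 → take C=(-4.9101,1.3375) (cross=-19.111)
ex = (C−B)/|BC| = (-0.9345,-0.3560); ey = (0.3560,-0.9345)
P = B + -1.62·ex + -0.64·ey = (0.1138,3.9363)

0.11 3.94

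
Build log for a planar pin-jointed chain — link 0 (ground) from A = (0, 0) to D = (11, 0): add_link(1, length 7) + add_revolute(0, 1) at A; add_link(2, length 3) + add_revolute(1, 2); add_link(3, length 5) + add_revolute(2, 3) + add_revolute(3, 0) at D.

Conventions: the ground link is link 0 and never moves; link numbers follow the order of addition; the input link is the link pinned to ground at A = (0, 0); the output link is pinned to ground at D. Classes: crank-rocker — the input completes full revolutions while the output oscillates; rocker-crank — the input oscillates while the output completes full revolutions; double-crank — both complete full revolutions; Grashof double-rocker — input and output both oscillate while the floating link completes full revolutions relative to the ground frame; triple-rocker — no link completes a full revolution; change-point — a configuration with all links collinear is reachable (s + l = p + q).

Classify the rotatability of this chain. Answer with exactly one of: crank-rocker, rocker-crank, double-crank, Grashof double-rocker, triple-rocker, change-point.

lengths: ground=11, input=7, coupler=3, output=5
sorted: s=3 (shortest), l=11 (longest), p+q=12
s + l = 14 vs p + q = 12
s + l > p + q → non-Grashof → no link fully rotates → triple-rocker

triple-rocker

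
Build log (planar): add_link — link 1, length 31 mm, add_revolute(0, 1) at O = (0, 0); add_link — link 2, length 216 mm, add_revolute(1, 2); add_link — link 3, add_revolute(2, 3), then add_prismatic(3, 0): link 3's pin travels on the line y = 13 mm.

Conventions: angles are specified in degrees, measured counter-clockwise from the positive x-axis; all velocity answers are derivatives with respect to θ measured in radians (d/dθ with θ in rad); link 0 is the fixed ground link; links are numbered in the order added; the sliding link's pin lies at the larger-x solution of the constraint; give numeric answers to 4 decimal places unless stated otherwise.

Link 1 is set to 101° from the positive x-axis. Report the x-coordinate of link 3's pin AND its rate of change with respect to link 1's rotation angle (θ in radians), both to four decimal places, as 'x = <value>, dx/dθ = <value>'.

geometry: r = 31 mm, L = 216 mm, e = 13 mm
crank pin P = (r cos θ, r sin θ) = (-5.915079, 30.430443)
h = r sin θ − e = 30.430443 − 13 = 17.430443
x = r cos θ + √(L² − h²) = -5.915079 + 215.295564 = 209.380485
dx/dθ = −r sin θ − h·r cos θ/√(L² − h²) (θ in radians; h = 17.430443) = -29.951555

x = 209.3805, dx/dθ = -29.9516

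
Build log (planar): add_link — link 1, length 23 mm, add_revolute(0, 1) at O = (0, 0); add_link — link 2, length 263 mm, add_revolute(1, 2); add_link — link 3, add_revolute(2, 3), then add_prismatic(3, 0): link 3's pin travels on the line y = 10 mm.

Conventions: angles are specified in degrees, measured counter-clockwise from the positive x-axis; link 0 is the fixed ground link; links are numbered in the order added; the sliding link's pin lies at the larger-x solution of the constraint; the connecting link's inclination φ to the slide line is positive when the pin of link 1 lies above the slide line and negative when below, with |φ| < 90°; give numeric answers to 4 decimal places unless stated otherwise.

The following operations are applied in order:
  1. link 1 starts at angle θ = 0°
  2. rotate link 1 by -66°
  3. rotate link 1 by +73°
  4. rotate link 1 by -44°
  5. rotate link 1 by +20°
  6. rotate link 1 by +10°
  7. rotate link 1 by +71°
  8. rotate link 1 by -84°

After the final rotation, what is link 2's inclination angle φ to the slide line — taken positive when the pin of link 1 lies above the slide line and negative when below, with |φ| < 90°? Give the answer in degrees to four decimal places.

geometry: r = 23 mm, L = 263 mm, e = 10 mm; θ starts at 0°
rotate link 1 by -66°: θ ← 0° -66° = -66°
rotate link 1 by +73°: θ ← -66° +73° = 7°
rotate link 1 by -44°: θ ← 7° -44° = -37°
rotate link 1 by +20°: θ ← -37° +20° = -17°
rotate link 1 by +10°: θ ← -17° +10° = -7°
rotate link 1 by +71°: θ ← -7° +71° = 64°
rotate link 1 by -84°: θ ← 64° -84° = -20°
h = r sin θ − e = -7.866463 − 10 = -17.866463
sin φ = h / L = -17.866463 / 263 = -0.06793332
φ = arcsin(-0.06793332) = -3.895293°

-3.8953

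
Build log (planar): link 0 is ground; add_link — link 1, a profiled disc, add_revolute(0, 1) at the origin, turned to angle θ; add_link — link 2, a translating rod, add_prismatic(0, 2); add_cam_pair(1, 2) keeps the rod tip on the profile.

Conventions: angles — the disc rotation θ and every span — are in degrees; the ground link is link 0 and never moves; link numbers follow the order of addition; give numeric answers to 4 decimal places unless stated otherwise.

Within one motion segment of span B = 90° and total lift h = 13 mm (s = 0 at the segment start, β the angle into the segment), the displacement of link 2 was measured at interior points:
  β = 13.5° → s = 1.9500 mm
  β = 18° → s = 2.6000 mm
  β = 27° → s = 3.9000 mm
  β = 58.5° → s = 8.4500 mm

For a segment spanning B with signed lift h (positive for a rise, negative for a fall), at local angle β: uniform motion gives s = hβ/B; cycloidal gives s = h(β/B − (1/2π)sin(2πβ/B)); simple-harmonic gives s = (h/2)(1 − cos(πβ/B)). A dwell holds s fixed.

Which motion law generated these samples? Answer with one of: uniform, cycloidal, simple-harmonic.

candidates at β/B = r: uniform s = h·r (linear in β); cycloidal s = h·(r − sin(2πr)/(2π)); simple-harmonic s = (h/2)(1 − cos(πr))
β=13.5°: printed 1.9500 | uniform 1.9500, cycloidal 0.2761, simple-harmonic 0.7085
β=18°: printed 2.6000 | uniform 2.6000, cycloidal 0.6323, simple-harmonic 1.2414
β=27°: printed 3.9000 | uniform 3.9000, cycloidal 1.9323, simple-harmonic 2.6794
β=58.5°: printed 8.4500 | uniform 8.4500, cycloidal 10.1239, simple-harmonic 9.4509
only one law matches every sample → uniform

uniform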